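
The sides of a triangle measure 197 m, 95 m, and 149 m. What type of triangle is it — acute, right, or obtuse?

obtuse

Compare the square of the longest side to the sum of squares of the other two: 95² + 149² = 31226 < 38809 = 197².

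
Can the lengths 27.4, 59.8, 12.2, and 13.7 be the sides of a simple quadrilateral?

For a quadrilateral, each side must be shorter than the sum of the others.
Here the longest side is 59.8, but the remaining 3 sides sum to only 53.3.

No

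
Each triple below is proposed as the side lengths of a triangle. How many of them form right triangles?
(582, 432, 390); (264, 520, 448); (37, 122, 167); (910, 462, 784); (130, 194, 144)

(582,432,390): 390²+432² = 338724 = 582² → right
(264,520,448): 264²+448² = 270400 = 520² → right
(37,122,167): 37+122 ≤ 167, not a triangle
(910,462,784): 462²+784² = 828100 = 910² → right
(130,194,144): 130²+144² = 37636 = 194² → right
4 of the 5 are right.

4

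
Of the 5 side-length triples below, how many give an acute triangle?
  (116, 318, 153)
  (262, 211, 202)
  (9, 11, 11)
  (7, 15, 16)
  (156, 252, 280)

(116,318,153): 116+153 ≤ 318, not a triangle
(262,211,202): 202²+211² = 85325 > 68644 = 262² → acute
(9,11,11): 9²+11² = 202 > 121 = 11² → acute
(7,15,16): 7²+15² = 274 > 256 = 16² → acute
(156,252,280): 156²+252² = 87840 > 78400 = 280² → acute
4 of the 5 are acute.

4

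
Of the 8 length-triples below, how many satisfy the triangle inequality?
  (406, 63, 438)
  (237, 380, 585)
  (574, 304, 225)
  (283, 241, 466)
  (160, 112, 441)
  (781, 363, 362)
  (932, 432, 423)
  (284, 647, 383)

(63,406,438): 63+406 > 438 → valid
(237,380,585): 237+380 > 585 → valid
(225,304,574): 225+304 ≤ 574 → not valid
(241,283,466): 241+283 > 466 → valid
(112,160,441): 112+160 ≤ 441 → not valid
(362,363,781): 362+363 ≤ 781 → not valid
(423,432,932): 423+432 ≤ 932 → not valid
(284,383,647): 284+383 > 647 → valid
4 of the 8 triples form a triangle.

4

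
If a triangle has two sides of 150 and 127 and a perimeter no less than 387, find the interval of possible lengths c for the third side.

110 ≤ c < 277

Triangle inequality alone gives 23 < c < 277.
The perimeter condition gives c ≥ 387 − 150 − 127 = 110.
Intersecting the two: 110 ≤ c < 277.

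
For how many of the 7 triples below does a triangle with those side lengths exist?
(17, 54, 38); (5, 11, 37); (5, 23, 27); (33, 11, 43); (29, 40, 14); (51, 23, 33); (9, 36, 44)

6

(17,38,54): 17+38 > 54 → valid
(5,11,37): 5+11 ≤ 37 → not valid
(5,23,27): 5+23 > 27 → valid
(11,33,43): 11+33 > 43 → valid
(14,29,40): 14+29 > 40 → valid
(23,33,51): 23+33 > 51 → valid
(9,36,44): 9+36 > 44 → valid
6 of the 7 triples form a triangle.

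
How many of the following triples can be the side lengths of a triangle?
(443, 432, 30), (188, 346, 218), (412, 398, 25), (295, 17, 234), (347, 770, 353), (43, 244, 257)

(30,432,443): 30+432 > 443 → valid
(188,218,346): 188+218 > 346 → valid
(25,398,412): 25+398 > 412 → valid
(17,234,295): 17+234 ≤ 295 → not valid
(347,353,770): 347+353 ≤ 770 → not valid
(43,244,257): 43+244 > 257 → valid
4 of the 6 triples form a triangle.

4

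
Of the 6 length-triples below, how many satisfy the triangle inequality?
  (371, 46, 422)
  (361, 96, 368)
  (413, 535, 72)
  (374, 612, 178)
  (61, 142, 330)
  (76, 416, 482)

(46,371,422): 46+371 ≤ 422 → not valid
(96,361,368): 96+361 > 368 → valid
(72,413,535): 72+413 ≤ 535 → not valid
(178,374,612): 178+374 ≤ 612 → not valid
(61,142,330): 61+142 ≤ 330 → not valid
(76,416,482): 76+416 > 482 → valid
2 of the 6 triples form a triangle.

2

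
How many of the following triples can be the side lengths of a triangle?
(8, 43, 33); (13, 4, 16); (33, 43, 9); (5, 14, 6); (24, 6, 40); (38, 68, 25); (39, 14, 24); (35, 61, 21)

(8,33,43): 8+33 ≤ 43 → not valid
(4,13,16): 4+13 > 16 → valid
(9,33,43): 9+33 ≤ 43 → not valid
(5,6,14): 5+6 ≤ 14 → not valid
(6,24,40): 6+24 ≤ 40 → not valid
(25,38,68): 25+38 ≤ 68 → not valid
(14,24,39): 14+24 ≤ 39 → not valid
(21,35,61): 21+35 ≤ 61 → not valid
1 of the 8 triples forms a triangle.

1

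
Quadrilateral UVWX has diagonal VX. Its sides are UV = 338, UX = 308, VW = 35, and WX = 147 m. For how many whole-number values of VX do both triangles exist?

From triangle UVX: 30 < VX < 646.
From triangle WVX: 112 < VX < 182.
Intersection: 112 < VX < 182, so integers 113 through 181: 69 values.

69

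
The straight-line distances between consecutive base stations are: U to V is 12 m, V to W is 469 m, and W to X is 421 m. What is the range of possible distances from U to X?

36 ≤ UX ≤ 902 m

The maximum is all hops collinear in one direction: 12 + 469 + 421 = 902.
The longest hop is 469; the others sum to 433. Folding the others back against it leaves at least 469 − 433 = 36.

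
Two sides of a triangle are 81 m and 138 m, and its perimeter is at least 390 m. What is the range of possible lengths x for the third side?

Triangle inequality alone gives 57 < x < 219.
The perimeter condition gives x ≥ 390 − 81 − 138 = 171.
Intersecting the two: 171 ≤ x < 219.

171 ≤ x < 219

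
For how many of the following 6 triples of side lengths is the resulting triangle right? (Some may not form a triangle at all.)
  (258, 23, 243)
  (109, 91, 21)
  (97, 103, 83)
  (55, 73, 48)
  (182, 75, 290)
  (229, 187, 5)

1

(258,23,243): 23²+243² = 59578 < 66564 = 258² → obtuse
(109,91,21): 21²+91² = 8722 < 11881 = 109² → obtuse
(97,103,83): 83²+97² = 16298 > 10609 = 103² → acute
(55,73,48): 48²+55² = 5329 = 73² → right
(182,75,290): 75+182 ≤ 290, not a triangle
(229,187,5): 5+187 ≤ 229, not a triangle
1 of the 6 is right.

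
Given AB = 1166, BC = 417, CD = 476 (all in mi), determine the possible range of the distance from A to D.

The maximum is all hops collinear in one direction: 1166 + 417 + 476 = 2059.
The longest hop is 1166; the others sum to 893. Folding the others back against it leaves at least 1166 − 893 = 273.

273 ≤ AD ≤ 2059 mi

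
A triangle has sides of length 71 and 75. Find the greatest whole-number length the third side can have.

145

The third side must be strictly less than 71 + 75 = 146.
The largest integer below 146 is 145.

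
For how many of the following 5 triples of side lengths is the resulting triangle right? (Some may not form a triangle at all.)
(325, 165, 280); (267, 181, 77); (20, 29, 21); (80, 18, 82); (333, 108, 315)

4

(325,165,280): 165²+280² = 105625 = 325² → right
(267,181,77): 77+181 ≤ 267, not a triangle
(20,29,21): 20²+21² = 841 = 29² → right
(80,18,82): 18²+80² = 6724 = 82² → right
(333,108,315): 108²+315² = 110889 = 333² → right
4 of the 5 are right.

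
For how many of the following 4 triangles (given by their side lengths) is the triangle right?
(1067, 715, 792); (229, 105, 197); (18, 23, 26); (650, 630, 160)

(1067,715,792): 715²+792² = 1138489 = 1067² → right
(229,105,197): 105²+197² = 49834 < 52441 = 229² → obtuse
(18,23,26): 18²+23² = 853 > 676 = 26² → acute
(650,630,160): 160²+630² = 422500 = 650² → right
2 of the 4 are right.

2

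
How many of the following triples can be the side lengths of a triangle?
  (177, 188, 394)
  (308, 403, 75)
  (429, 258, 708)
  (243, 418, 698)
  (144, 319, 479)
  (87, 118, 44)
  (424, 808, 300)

(177,188,394): 177+188 ≤ 394 → not valid
(75,308,403): 75+308 ≤ 403 → not valid
(258,429,708): 258+429 ≤ 708 → not valid
(243,418,698): 243+418 ≤ 698 → not valid
(144,319,479): 144+319 ≤ 479 → not valid
(44,87,118): 44+87 > 118 → valid
(300,424,808): 300+424 ≤ 808 → not valid
1 of the 7 triples forms a triangle.

1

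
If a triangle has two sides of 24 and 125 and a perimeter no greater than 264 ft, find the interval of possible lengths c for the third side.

101 < c ≤ 115

Triangle inequality alone gives 101 < c < 149.
The perimeter condition gives c ≤ 264 − 24 − 125 = 115.
Intersecting the two: 101 < c ≤ 115.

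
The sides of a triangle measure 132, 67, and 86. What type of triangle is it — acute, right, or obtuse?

Compare the square of the longest side to the sum of squares of the other two: 67² + 86² = 11885 < 17424 = 132².

obtuse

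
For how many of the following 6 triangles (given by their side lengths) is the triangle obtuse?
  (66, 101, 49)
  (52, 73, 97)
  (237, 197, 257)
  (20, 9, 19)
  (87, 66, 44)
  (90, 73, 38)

(66,101,49): 49²+66² = 6757 < 10201 = 101² → obtuse
(52,73,97): 52²+73² = 8033 < 9409 = 97² → obtuse
(237,197,257): 197²+237² = 94978 > 66049 = 257² → acute
(20,9,19): 9²+19² = 442 > 400 = 20² → acute
(87,66,44): 44²+66² = 6292 < 7569 = 87² → obtuse
(90,73,38): 38²+73² = 6773 < 8100 = 90² → obtuse
4 of the 6 are obtuse.

4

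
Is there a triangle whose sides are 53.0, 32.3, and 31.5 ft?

The longest side is 53.0, and the other two sum to 63.8.
Since 63.8 > 53.0, the triangle inequality holds.

Yes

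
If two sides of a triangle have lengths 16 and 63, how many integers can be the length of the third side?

The third side lies in the open interval (47, 79).
Integers from 48 to 78 inclusive: 78 − 48 + 1 = 31.

31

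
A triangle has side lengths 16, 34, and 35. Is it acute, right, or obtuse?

acute

Compare the square of the longest side to the sum of squares of the other two: 16² + 34² = 1412 > 1225 = 35².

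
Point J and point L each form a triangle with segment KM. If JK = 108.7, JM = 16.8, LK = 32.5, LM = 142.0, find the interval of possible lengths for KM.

From triangle JKM: |108.7 − 16.8| < KM < 108.7 + 16.8, i.e. 91.9 < KM < 125.5.
From triangle LKM: 109.5 < KM < 174.5.
Both must hold, so KM lies in the intersection.

109.5 < KM < 125.5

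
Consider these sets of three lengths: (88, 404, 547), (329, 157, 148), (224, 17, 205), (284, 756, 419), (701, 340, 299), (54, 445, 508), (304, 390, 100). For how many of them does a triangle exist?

(88,404,547): 88+404 ≤ 547 → not valid
(148,157,329): 148+157 ≤ 329 → not valid
(17,205,224): 17+205 ≤ 224 → not valid
(284,419,756): 284+419 ≤ 756 → not valid
(299,340,701): 299+340 ≤ 701 → not valid
(54,445,508): 54+445 ≤ 508 → not valid
(100,304,390): 100+304 > 390 → valid
1 of the 7 triples forms a triangle.

1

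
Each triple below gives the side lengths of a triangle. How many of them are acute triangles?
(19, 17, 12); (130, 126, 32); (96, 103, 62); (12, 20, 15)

(19,17,12): 12²+17² = 433 > 361 = 19² → acute
(130,126,32): 32²+126² = 16900 = 130² → right
(96,103,62): 62²+96² = 13060 > 10609 = 103² → acute
(12,20,15): 12²+15² = 369 < 400 = 20² → obtuse
2 of the 4 are acute.

2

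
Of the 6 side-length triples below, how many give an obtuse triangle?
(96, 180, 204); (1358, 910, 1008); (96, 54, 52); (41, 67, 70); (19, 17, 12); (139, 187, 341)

1

(96,180,204): 96²+180² = 41616 = 204² → right
(1358,910,1008): 910²+1008² = 1844164 = 1358² → right
(96,54,52): 52²+54² = 5620 < 9216 = 96² → obtuse
(41,67,70): 41²+67² = 6170 > 4900 = 70² → acute
(19,17,12): 12²+17² = 433 > 361 = 19² → acute
(139,187,341): 139+187 ≤ 341, not a triangle
1 of the 6 is obtuse.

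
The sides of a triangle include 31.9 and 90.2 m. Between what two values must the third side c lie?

58.3 < c < 122.1

By the triangle inequality, c must be less than 31.9 + 90.2 = 122.1 and greater than |31.9 − 90.2| = 58.3.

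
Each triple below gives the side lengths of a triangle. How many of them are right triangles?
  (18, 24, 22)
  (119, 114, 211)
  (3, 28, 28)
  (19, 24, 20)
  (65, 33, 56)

(18,24,22): 18²+22² = 808 > 576 = 24² → acute
(119,114,211): 114²+119² = 27157 < 44521 = 211² → obtuse
(3,28,28): 3²+28² = 793 > 784 = 28² → acute
(19,24,20): 19²+20² = 761 > 576 = 24² → acute
(65,33,56): 33²+56² = 4225 = 65² → right
1 of the 5 is right.

1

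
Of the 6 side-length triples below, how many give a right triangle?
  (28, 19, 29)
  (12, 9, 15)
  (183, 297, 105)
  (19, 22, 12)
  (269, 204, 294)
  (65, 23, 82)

(28,19,29): 19²+28² = 1145 > 841 = 29² → acute
(12,9,15): 9²+12² = 225 = 15² → right
(183,297,105): 105+183 ≤ 297, not a triangle
(19,22,12): 12²+19² = 505 > 484 = 22² → acute
(269,204,294): 204²+269² = 113977 > 86436 = 294² → acute
(65,23,82): 23²+65² = 4754 < 6724 = 82² → obtuse
1 of the 6 is right.

1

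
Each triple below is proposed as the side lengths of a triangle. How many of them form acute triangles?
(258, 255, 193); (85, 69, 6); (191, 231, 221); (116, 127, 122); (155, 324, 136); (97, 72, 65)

(258,255,193): 193²+255² = 102274 > 66564 = 258² → acute
(85,69,6): 6+69 ≤ 85, not a triangle
(191,231,221): 191²+221² = 85322 > 53361 = 231² → acute
(116,127,122): 116²+122² = 28340 > 16129 = 127² → acute
(155,324,136): 136+155 ≤ 324, not a triangle
(97,72,65): 65²+72² = 9409 = 97² → right
3 of the 6 are acute.

3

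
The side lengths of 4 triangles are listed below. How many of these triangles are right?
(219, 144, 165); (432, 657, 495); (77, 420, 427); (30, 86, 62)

3

(219,144,165): 144²+165² = 47961 = 219² → right
(432,657,495): 432²+495² = 431649 = 657² → right
(77,420,427): 77²+420² = 182329 = 427² → right
(30,86,62): 30²+62² = 4744 < 7396 = 86² → obtuse
3 of the 4 are right.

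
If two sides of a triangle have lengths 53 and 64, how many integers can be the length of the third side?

The third side lies in the open interval (11, 117).
Integers from 12 to 116 inclusive: 116 − 12 + 1 = 105.

105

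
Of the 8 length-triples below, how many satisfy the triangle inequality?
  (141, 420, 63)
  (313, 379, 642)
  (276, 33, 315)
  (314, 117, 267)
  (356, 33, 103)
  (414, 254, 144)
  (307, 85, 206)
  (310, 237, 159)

(63,141,420): 63+141 ≤ 420 → not valid
(313,379,642): 313+379 > 642 → valid
(33,276,315): 33+276 ≤ 315 → not valid
(117,267,314): 117+267 > 314 → valid
(33,103,356): 33+103 ≤ 356 → not valid
(144,254,414): 144+254 ≤ 414 → not valid
(85,206,307): 85+206 ≤ 307 → not valid
(159,237,310): 159+237 > 310 → valid
3 of the 8 triples form a triangle.

3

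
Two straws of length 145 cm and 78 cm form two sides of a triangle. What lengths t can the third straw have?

67 < t < 223

By the triangle inequality, t must be less than 145 + 78 = 223 and greater than |145 − 78| = 67.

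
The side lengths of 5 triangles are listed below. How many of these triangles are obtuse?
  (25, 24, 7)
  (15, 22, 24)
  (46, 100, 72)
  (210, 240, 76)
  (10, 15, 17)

(25,24,7): 7²+24² = 625 = 25² → right
(15,22,24): 15²+22² = 709 > 576 = 24² → acute
(46,100,72): 46²+72² = 7300 < 10000 = 100² → obtuse
(210,240,76): 76²+210² = 49876 < 57600 = 240² → obtuse
(10,15,17): 10²+15² = 325 > 289 = 17² → acute
2 of the 5 are obtuse.

2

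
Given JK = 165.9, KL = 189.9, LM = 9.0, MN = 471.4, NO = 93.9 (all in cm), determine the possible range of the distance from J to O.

The maximum is all hops collinear in one direction: 165.9 + 189.9 + 9.0 + 471.4 + 93.9 = 930.1.
The longest hop is 471.4; the others sum to 458.7. Folding the others back against it leaves at least 471.4 − 458.7 = 12.7.

12.7 ≤ JO ≤ 930.1 cm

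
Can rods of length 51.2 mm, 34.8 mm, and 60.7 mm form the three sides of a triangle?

Yes

The longest side is 60.7, and the other two sum to 86.0.
Since 86.0 > 60.7, the triangle inequality holds.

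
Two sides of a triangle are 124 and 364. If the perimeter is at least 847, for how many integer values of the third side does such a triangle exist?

Triangle inequality: 240 < x < 488. Perimeter ≥ 847 gives x ≥ 847 − 124 − 364 = 359.
So 359 ≤ x < 488; integers 359 through 487: 129 values.

129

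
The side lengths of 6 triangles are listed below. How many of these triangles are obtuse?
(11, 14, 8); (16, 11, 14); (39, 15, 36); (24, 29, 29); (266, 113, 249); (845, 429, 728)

1

(11,14,8): 8²+11² = 185 < 196 = 14² → obtuse
(16,11,14): 11²+14² = 317 > 256 = 16² → acute
(39,15,36): 15²+36² = 1521 = 39² → right
(24,29,29): 24²+29² = 1417 > 841 = 29² → acute
(266,113,249): 113²+249² = 74770 > 70756 = 266² → acute
(845,429,728): 429²+728² = 714025 = 845² → right
1 of the 6 is obtuse.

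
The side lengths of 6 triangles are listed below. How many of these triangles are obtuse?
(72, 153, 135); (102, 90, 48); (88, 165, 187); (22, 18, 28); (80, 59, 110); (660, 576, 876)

(72,153,135): 72²+135² = 23409 = 153² → right
(102,90,48): 48²+90² = 10404 = 102² → right
(88,165,187): 88²+165² = 34969 = 187² → right
(22,18,28): 18²+22² = 808 > 784 = 28² → acute
(80,59,110): 59²+80² = 9881 < 12100 = 110² → obtuse
(660,576,876): 576²+660² = 767376 = 876² → right
1 of the 6 is obtuse.

1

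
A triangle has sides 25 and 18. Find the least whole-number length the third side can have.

8

The third side must be strictly greater than |25 − 18| = 7.
The smallest integer above 7 is 8.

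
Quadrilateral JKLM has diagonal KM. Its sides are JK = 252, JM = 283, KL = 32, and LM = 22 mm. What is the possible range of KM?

From triangle JKM: |252 − 283| < KM < 252 + 283, i.e. 31 < KM < 535.
From triangle LKM: 10 < KM < 54.
Both must hold, so KM lies in the intersection.

31 < KM < 54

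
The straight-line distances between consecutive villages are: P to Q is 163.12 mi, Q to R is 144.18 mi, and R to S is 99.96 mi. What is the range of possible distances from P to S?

The maximum is all hops collinear in one direction: 163.12 + 144.18 + 99.96 = 407.26.
The longest hop is 163.12; the others sum to 244.14. Since 163.12 ≤ 244.14, the path can fold back on itself completely, so the minimum distance is 0.

0 ≤ PS ≤ 407.26 mi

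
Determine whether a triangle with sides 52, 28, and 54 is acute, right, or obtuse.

Compare the square of the longest side to the sum of squares of the other two: 28² + 52² = 3488 > 2916 = 54².

acute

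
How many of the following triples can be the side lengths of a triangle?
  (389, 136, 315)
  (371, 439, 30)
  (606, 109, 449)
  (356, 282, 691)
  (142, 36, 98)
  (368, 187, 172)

1

(136,315,389): 136+315 > 389 → valid
(30,371,439): 30+371 ≤ 439 → not valid
(109,449,606): 109+449 ≤ 606 → not valid
(282,356,691): 282+356 ≤ 691 → not valid
(36,98,142): 36+98 ≤ 142 → not valid
(172,187,368): 172+187 ≤ 368 → not valid
1 of the 6 triples forms a triangle.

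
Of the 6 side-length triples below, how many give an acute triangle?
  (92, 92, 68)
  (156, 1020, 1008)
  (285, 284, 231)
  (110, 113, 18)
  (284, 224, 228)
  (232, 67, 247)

(92,92,68): 68²+92² = 13088 > 8464 = 92² → acute
(156,1020,1008): 156²+1008² = 1040400 = 1020² → right
(285,284,231): 231²+284² = 134017 > 81225 = 285² → acute
(110,113,18): 18²+110² = 12424 < 12769 = 113² → obtuse
(284,224,228): 224²+228² = 102160 > 80656 = 284² → acute
(232,67,247): 67²+232² = 58313 < 61009 = 247² → obtuse
3 of the 6 are acute.

3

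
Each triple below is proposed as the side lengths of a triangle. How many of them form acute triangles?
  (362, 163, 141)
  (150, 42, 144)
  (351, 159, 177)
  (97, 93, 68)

1

(362,163,141): 141+163 ≤ 362, not a triangle
(150,42,144): 42²+144² = 22500 = 150² → right
(351,159,177): 159+177 ≤ 351, not a triangle
(97,93,68): 68²+93² = 13273 > 9409 = 97² → acute
1 of the 4 is acute.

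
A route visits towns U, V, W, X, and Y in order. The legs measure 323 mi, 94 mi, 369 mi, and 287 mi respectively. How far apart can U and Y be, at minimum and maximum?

0 ≤ UY ≤ 1073 mi

The maximum is all hops collinear in one direction: 323 + 94 + 369 + 287 = 1073.
The longest hop is 369; the others sum to 704. Since 369 ≤ 704, the path can fold back on itself completely, so the minimum distance is 0.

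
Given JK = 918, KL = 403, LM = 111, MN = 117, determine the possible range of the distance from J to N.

287 ≤ JN ≤ 1549

The maximum is all hops collinear in one direction: 918 + 403 + 111 + 117 = 1549.
The longest hop is 918; the others sum to 631. Folding the others back against it leaves at least 918 − 631 = 287.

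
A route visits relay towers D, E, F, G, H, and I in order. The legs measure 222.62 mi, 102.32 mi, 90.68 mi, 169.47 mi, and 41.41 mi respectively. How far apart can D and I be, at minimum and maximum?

The maximum is all hops collinear in one direction: 222.62 + 102.32 + 90.68 + 169.47 + 41.41 = 626.50.
The longest hop is 222.62; the others sum to 403.88. Since 222.62 ≤ 403.88, the path can fold back on itself completely, so the minimum distance is 0.

0 ≤ DI ≤ 626.50 mi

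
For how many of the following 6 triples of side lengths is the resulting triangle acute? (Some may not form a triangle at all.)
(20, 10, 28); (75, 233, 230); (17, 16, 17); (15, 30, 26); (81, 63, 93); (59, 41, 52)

(20,10,28): 10²+20² = 500 < 784 = 28² → obtuse
(75,233,230): 75²+230² = 58525 > 54289 = 233² → acute
(17,16,17): 16²+17² = 545 > 289 = 17² → acute
(15,30,26): 15²+26² = 901 > 900 = 30² → acute
(81,63,93): 63²+81² = 10530 > 8649 = 93² → acute
(59,41,52): 41²+52² = 4385 > 3481 = 59² → acute
5 of the 6 are acute.

5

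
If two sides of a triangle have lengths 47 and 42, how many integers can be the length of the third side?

The third side lies in the open interval (5, 89).
Integers from 6 to 88 inclusive: 88 − 6 + 1 = 83.

83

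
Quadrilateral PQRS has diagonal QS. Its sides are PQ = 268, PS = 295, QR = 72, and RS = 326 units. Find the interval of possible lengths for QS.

254 < QS < 398

From triangle PQS: |268 − 295| < QS < 268 + 295, i.e. 27 < QS < 563.
From triangle RQS: 254 < QS < 398.
Both must hold, so QS lies in the intersection.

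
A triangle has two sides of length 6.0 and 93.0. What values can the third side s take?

By the triangle inequality, s must be less than 6.0 + 93.0 = 99.0 and greater than |6.0 − 93.0| = 87.0.

87.0 < s < 99.0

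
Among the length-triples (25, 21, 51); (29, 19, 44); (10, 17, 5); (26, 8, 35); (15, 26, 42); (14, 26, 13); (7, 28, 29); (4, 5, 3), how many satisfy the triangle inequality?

4

(21,25,51): 21+25 ≤ 51 → not valid
(19,29,44): 19+29 > 44 → valid
(5,10,17): 5+10 ≤ 17 → not valid
(8,26,35): 8+26 ≤ 35 → not valid
(15,26,42): 15+26 ≤ 42 → not valid
(13,14,26): 13+14 > 26 → valid
(7,28,29): 7+28 > 29 → valid
(3,4,5): 3+4 > 5 → valid
4 of the 8 triples form a triangle.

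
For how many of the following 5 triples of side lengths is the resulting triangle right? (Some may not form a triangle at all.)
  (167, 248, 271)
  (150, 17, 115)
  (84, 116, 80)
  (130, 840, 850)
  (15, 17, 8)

(167,248,271): 167²+248² = 89393 > 73441 = 271² → acute
(150,17,115): 17+115 ≤ 150, not a triangle
(84,116,80): 80²+84² = 13456 = 116² → right
(130,840,850): 130²+840² = 722500 = 850² → right
(15,17,8): 8²+15² = 289 = 17² → right
3 of the 5 are right.

3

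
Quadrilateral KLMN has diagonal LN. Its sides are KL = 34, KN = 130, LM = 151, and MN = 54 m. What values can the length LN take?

97 < LN < 164

From triangle KLN: |34 − 130| < LN < 34 + 130, i.e. 96 < LN < 164.
From triangle MLN: 97 < LN < 205.
Both must hold, so LN lies in the intersection.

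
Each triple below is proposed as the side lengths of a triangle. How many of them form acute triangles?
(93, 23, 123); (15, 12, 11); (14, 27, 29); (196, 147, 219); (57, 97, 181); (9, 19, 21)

(93,23,123): 23+93 ≤ 123, not a triangle
(15,12,11): 11²+12² = 265 > 225 = 15² → acute
(14,27,29): 14²+27² = 925 > 841 = 29² → acute
(196,147,219): 147²+196² = 60025 > 47961 = 219² → acute
(57,97,181): 57+97 ≤ 181, not a triangle
(9,19,21): 9²+19² = 442 > 441 = 21² → acute
4 of the 6 are acute.

4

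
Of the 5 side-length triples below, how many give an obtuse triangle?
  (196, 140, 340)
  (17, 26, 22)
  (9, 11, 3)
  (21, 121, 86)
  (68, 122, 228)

1

(196,140,340): 140+196 ≤ 340, not a triangle
(17,26,22): 17²+22² = 773 > 676 = 26² → acute
(9,11,3): 3²+9² = 90 < 121 = 11² → obtuse
(21,121,86): 21+86 ≤ 121, not a triangle
(68,122,228): 68+122 ≤ 228, not a triangle
1 of the 5 is obtuse.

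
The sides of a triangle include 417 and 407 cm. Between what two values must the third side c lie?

By the triangle inequality, c must be less than 417 + 407 = 824 and greater than |417 − 407| = 10.

10 < c < 824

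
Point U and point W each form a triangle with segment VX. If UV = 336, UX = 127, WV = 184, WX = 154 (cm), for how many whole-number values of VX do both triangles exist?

128

From triangle UVX: 209 < VX < 463.
From triangle WVX: 30 < VX < 338.
Intersection: 209 < VX < 338, so integers 210 through 337: 128 values.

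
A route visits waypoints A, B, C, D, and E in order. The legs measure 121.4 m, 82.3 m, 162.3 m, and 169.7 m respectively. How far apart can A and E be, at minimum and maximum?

The maximum is all hops collinear in one direction: 121.4 + 82.3 + 162.3 + 169.7 = 535.7.
The longest hop is 169.7; the others sum to 366.0. Since 169.7 ≤ 366.0, the path can fold back on itself completely, so the minimum distance is 0.

0 ≤ AE ≤ 535.7 m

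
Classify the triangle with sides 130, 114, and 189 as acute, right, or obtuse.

Compare the square of the longest side to the sum of squares of the other two: 114² + 130² = 29896 < 35721 = 189².

obtuse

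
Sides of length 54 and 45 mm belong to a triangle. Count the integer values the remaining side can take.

The third side lies in the open interval (9, 99).
Integers from 10 to 98 inclusive: 98 − 10 + 1 = 89.

89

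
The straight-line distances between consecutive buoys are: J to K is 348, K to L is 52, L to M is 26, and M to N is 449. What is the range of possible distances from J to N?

23 ≤ JN ≤ 875

The maximum is all hops collinear in one direction: 348 + 52 + 26 + 449 = 875.
The longest hop is 449; the others sum to 426. Folding the others back against it leaves at least 449 − 426 = 23.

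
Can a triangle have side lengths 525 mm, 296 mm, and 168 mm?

The longest side is 525, but the other two sum to only 464.
464 < 525, so the triangle inequality fails.

No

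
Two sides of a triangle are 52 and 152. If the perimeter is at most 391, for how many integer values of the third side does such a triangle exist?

87

Triangle inequality: 100 < x < 204. Perimeter ≤ 391 gives x ≤ 391 − 52 − 152 = 187.
So 100 < x ≤ 187; integers 101 through 187: 87 values.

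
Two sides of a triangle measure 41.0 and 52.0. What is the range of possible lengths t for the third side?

By the triangle inequality, t must be less than 41.0 + 52.0 = 93.0 and greater than |41.0 − 52.0| = 11.0.

11.0 < t < 93.0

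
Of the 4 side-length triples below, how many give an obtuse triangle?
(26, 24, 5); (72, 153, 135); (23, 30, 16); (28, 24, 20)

(26,24,5): 5²+24² = 601 < 676 = 26² → obtuse
(72,153,135): 72²+135² = 23409 = 153² → right
(23,30,16): 16²+23² = 785 < 900 = 30² → obtuse
(28,24,20): 20²+24² = 976 > 784 = 28² → acute
2 of the 4 are obtuse.

2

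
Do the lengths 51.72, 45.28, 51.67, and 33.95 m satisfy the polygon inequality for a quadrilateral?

Yes

A quadrilateral exists iff every side is shorter than the sum of the others — equivalently, the longest side is less than the sum of the rest.
Longest side 51.72 < 130.90 (sum of the remaining 3), so yes.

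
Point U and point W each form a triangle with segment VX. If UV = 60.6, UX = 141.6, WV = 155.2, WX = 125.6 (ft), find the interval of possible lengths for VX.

From triangle UVX: |60.6 − 141.6| < VX < 60.6 + 141.6, i.e. 81.0 < VX < 202.2.
From triangle WVX: 29.6 < VX < 280.8.
Both must hold, so VX lies in the intersection.

81.0 < VX < 202.2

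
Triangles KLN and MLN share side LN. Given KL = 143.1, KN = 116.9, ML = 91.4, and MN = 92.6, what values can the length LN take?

26.2 < LN < 184.0

From triangle KLN: |143.1 − 116.9| < LN < 143.1 + 116.9, i.e. 26.2 < LN < 260.0.
From triangle MLN: 1.2 < LN < 184.0.
Both must hold, so LN lies in the intersection.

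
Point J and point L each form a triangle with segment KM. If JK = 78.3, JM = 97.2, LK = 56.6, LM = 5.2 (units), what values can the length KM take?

From triangle JKM: |78.3 − 97.2| < KM < 78.3 + 97.2, i.e. 18.9 < KM < 175.5.
From triangle LKM: 51.4 < KM < 61.8.
Both must hold, so KM lies in the intersection.

51.4 < KM < 61.8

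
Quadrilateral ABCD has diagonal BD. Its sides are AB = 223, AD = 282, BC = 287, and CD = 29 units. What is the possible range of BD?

258 < BD < 316

From triangle ABD: |223 − 282| < BD < 223 + 282, i.e. 59 < BD < 505.
From triangle CBD: 258 < BD < 316.
Both must hold, so BD lies in the intersection.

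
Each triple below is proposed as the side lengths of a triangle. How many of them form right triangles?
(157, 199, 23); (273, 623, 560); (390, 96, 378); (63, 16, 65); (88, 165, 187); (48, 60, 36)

5

(157,199,23): 23+157 ≤ 199, not a triangle
(273,623,560): 273²+560² = 388129 = 623² → right
(390,96,378): 96²+378² = 152100 = 390² → right
(63,16,65): 16²+63² = 4225 = 65² → right
(88,165,187): 88²+165² = 34969 = 187² → right
(48,60,36): 36²+48² = 3600 = 60² → right
5 of the 6 are right.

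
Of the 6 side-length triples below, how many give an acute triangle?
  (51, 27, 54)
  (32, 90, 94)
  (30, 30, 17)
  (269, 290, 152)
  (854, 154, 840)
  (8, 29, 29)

(51,27,54): 27²+51² = 3330 > 2916 = 54² → acute
(32,90,94): 32²+90² = 9124 > 8836 = 94² → acute
(30,30,17): 17²+30² = 1189 > 900 = 30² → acute
(269,290,152): 152²+269² = 95465 > 84100 = 290² → acute
(854,154,840): 154²+840² = 729316 = 854² → right
(8,29,29): 8²+29² = 905 > 841 = 29² → acute
5 of the 6 are acute.

5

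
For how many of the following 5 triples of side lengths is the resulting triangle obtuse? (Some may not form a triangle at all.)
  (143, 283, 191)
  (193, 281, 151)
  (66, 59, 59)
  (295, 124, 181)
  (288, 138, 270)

(143,283,191): 143²+191² = 56930 < 80089 = 283² → obtuse
(193,281,151): 151²+193² = 60050 < 78961 = 281² → obtuse
(66,59,59): 59²+59² = 6962 > 4356 = 66² → acute
(295,124,181): 124²+181² = 48137 < 87025 = 295² → obtuse
(288,138,270): 138²+270² = 91944 > 82944 = 288² → acute
3 of the 5 are obtuse.

3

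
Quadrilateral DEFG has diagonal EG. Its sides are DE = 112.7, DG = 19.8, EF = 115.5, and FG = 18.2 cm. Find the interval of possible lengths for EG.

97.3 < EG < 132.5

From triangle DEG: |112.7 − 19.8| < EG < 112.7 + 19.8, i.e. 92.9 < EG < 132.5.
From triangle FEG: 97.3 < EG < 133.7.
Both must hold, so EG lies in the intersection.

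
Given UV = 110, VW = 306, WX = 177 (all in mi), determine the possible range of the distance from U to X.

The maximum is all hops collinear in one direction: 110 + 306 + 177 = 593.
The longest hop is 306; the others sum to 287. Folding the others back against it leaves at least 306 − 287 = 19.

19 ≤ UX ≤ 593 mi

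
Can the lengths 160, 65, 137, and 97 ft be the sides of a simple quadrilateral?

A quadrilateral exists iff every side is shorter than the sum of the others — equivalently, the longest side is less than the sum of the rest.
Longest side 160 < 299 (sum of the remaining 3), so yes.

Yes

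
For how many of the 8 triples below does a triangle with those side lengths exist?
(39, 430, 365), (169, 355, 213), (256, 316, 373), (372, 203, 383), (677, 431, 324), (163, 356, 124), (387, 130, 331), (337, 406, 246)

6

(39,365,430): 39+365 ≤ 430 → not valid
(169,213,355): 169+213 > 355 → valid
(256,316,373): 256+316 > 373 → valid
(203,372,383): 203+372 > 383 → valid
(324,431,677): 324+431 > 677 → valid
(124,163,356): 124+163 ≤ 356 → not valid
(130,331,387): 130+331 > 387 → valid
(246,337,406): 246+337 > 406 → valid
6 of the 8 triples form a triangle.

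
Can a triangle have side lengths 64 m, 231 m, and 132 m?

The longest side is 231, but the other two sum to only 196.
196 < 231, so the triangle inequality fails.

No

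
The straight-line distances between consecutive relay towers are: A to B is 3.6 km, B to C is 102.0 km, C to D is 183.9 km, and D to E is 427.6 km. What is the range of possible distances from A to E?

138.1 ≤ AE ≤ 717.1 km

The maximum is all hops collinear in one direction: 3.6 + 102.0 + 183.9 + 427.6 = 717.1.
The longest hop is 427.6; the others sum to 289.5. Folding the others back against it leaves at least 427.6 − 289.5 = 138.1.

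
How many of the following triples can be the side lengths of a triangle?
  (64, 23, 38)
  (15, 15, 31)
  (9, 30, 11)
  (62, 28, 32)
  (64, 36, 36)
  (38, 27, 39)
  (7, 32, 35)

(23,38,64): 23+38 ≤ 64 → not valid
(15,15,31): 15+15 ≤ 31 → not valid
(9,11,30): 9+11 ≤ 30 → not valid
(28,32,62): 28+32 ≤ 62 → not valid
(36,36,64): 36+36 > 64 → valid
(27,38,39): 27+38 > 39 → valid
(7,32,35): 7+32 > 35 → valid
3 of the 7 triples form a triangle.

3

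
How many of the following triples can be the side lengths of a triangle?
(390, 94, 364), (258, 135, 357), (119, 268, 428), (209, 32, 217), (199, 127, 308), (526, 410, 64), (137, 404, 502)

5

(94,364,390): 94+364 > 390 → valid
(135,258,357): 135+258 > 357 → valid
(119,268,428): 119+268 ≤ 428 → not valid
(32,209,217): 32+209 > 217 → valid
(127,199,308): 127+199 > 308 → valid
(64,410,526): 64+410 ≤ 526 → not valid
(137,404,502): 137+404 > 502 → valid
5 of the 7 triples form a triangle.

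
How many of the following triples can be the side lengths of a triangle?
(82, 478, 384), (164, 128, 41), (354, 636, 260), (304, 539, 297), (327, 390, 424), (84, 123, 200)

(82,384,478): 82+384 ≤ 478 → not valid
(41,128,164): 41+128 > 164 → valid
(260,354,636): 260+354 ≤ 636 → not valid
(297,304,539): 297+304 > 539 → valid
(327,390,424): 327+390 > 424 → valid
(84,123,200): 84+123 > 200 → valid
4 of the 6 triples form a triangle.

4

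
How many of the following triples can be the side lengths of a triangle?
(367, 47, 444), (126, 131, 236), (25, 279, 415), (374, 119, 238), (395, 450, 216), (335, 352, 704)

(47,367,444): 47+367 ≤ 444 → not valid
(126,131,236): 126+131 > 236 → valid
(25,279,415): 25+279 ≤ 415 → not valid
(119,238,374): 119+238 ≤ 374 → not valid
(216,395,450): 216+395 > 450 → valid
(335,352,704): 335+352 ≤ 704 → not valid
2 of the 6 triples form a triangle.

2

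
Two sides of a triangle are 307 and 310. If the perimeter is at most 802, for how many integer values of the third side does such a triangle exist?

Triangle inequality: 3 < x < 617. Perimeter ≤ 802 gives x ≤ 802 − 307 − 310 = 185.
So 3 < x ≤ 185; integers 4 through 185: 182 values.

182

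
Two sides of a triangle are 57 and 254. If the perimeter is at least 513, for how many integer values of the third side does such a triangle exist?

109

Triangle inequality: 197 < x < 311. Perimeter ≥ 513 gives x ≥ 513 − 57 − 254 = 202.
So 202 ≤ x < 311; integers 202 through 310: 109 values.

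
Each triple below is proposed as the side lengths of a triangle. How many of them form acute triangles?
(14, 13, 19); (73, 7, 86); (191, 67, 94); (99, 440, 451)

1

(14,13,19): 13²+14² = 365 > 361 = 19² → acute
(73,7,86): 7+73 ≤ 86, not a triangle
(191,67,94): 67+94 ≤ 191, not a triangle
(99,440,451): 99²+440² = 203401 = 451² → right
1 of the 4 is acute.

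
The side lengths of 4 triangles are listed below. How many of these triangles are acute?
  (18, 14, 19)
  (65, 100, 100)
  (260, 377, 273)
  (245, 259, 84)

2

(18,14,19): 14²+18² = 520 > 361 = 19² → acute
(65,100,100): 65²+100² = 14225 > 10000 = 100² → acute
(260,377,273): 260²+273² = 142129 = 377² → right
(245,259,84): 84²+245² = 67081 = 259² → right
2 of the 4 are acute.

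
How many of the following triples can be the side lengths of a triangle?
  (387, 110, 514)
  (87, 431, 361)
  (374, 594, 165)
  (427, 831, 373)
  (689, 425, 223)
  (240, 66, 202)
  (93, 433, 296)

(110,387,514): 110+387 ≤ 514 → not valid
(87,361,431): 87+361 > 431 → valid
(165,374,594): 165+374 ≤ 594 → not valid
(373,427,831): 373+427 ≤ 831 → not valid
(223,425,689): 223+425 ≤ 689 → not valid
(66,202,240): 66+202 > 240 → valid
(93,296,433): 93+296 ≤ 433 → not valid
2 of the 7 triples form a triangle.

2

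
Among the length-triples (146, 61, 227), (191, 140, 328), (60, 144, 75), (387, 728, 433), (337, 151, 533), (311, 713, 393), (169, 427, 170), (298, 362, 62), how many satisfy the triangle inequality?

2

(61,146,227): 61+146 ≤ 227 → not valid
(140,191,328): 140+191 > 328 → valid
(60,75,144): 60+75 ≤ 144 → not valid
(387,433,728): 387+433 > 728 → valid
(151,337,533): 151+337 ≤ 533 → not valid
(311,393,713): 311+393 ≤ 713 → not valid
(169,170,427): 169+170 ≤ 427 → not valid
(62,298,362): 62+298 ≤ 362 → not valid
2 of the 8 triples form a triangle.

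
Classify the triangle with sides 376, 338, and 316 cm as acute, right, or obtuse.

Compare the square of the longest side to the sum of squares of the other two: 316² + 338² = 214100 > 141376 = 376².

acute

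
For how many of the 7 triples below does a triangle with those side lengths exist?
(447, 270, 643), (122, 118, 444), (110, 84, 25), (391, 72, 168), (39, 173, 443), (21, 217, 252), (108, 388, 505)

(270,447,643): 270+447 > 643 → valid
(118,122,444): 118+122 ≤ 444 → not valid
(25,84,110): 25+84 ≤ 110 → not valid
(72,168,391): 72+168 ≤ 391 → not valid
(39,173,443): 39+173 ≤ 443 → not valid
(21,217,252): 21+217 ≤ 252 → not valid
(108,388,505): 108+388 ≤ 505 → not valid
1 of the 7 triples forms a triangle.

1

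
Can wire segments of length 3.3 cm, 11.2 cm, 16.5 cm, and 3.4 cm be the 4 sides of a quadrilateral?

A quadrilateral exists iff every side is shorter than the sum of the others — equivalently, the longest side is less than the sum of the rest.
Longest side 16.5 < 17.9 (sum of the remaining 3), so yes.

Yes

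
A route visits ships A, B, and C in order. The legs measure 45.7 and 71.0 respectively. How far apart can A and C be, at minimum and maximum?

25.3 ≤ AC ≤ 116.7

By the triangle inequality, |45.7 − 71.0| ≤ AC ≤ 45.7 + 71.0.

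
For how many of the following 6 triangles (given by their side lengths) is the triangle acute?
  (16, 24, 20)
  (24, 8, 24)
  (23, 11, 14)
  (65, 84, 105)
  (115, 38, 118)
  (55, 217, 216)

(16,24,20): 16²+20² = 656 > 576 = 24² → acute
(24,8,24): 8²+24² = 640 > 576 = 24² → acute
(23,11,14): 11²+14² = 317 < 529 = 23² → obtuse
(65,84,105): 65²+84² = 11281 > 11025 = 105² → acute
(115,38,118): 38²+115² = 14669 > 13924 = 118² → acute
(55,217,216): 55²+216² = 49681 > 47089 = 217² → acute
5 of the 6 are acute.

5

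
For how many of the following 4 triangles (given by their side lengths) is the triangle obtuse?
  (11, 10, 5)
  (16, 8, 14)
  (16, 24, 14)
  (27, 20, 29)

(11,10,5): 5²+10² = 125 > 121 = 11² → acute
(16,8,14): 8²+14² = 260 > 256 = 16² → acute
(16,24,14): 14²+16² = 452 < 576 = 24² → obtuse
(27,20,29): 20²+27² = 1129 > 841 = 29² → acute
1 of the 4 is obtuse.

1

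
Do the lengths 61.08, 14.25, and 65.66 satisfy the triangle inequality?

Yes

The longest side is 65.66, and the other two sum to 75.33.
Since 75.33 > 65.66, the triangle inequality holds.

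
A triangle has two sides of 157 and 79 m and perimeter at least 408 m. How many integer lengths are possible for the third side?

64

Triangle inequality: 78 < x < 236. Perimeter ≥ 408 gives x ≥ 408 − 157 − 79 = 172.
So 172 ≤ x < 236; integers 172 through 235: 64 values.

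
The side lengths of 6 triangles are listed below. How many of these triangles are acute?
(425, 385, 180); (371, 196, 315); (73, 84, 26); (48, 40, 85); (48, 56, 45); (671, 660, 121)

(425,385,180): 180²+385² = 180625 = 425² → right
(371,196,315): 196²+315² = 137641 = 371² → right
(73,84,26): 26²+73² = 6005 < 7056 = 84² → obtuse
(48,40,85): 40²+48² = 3904 < 7225 = 85² → obtuse
(48,56,45): 45²+48² = 4329 > 3136 = 56² → acute
(671,660,121): 121²+660² = 450241 = 671² → right
1 of the 6 is acute.

1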